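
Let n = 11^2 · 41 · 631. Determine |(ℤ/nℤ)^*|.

2772000

φ(11^2) = 11^1·(11−1) = 11·10 = 110.
φ(41) = 41 − 1 = 40.
φ(631) = 631 − 1 = 630.
Multiply: 110 · 40 · 630 = 2772000.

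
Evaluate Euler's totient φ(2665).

1920

Prime factorization: 2665 = 5 * 13 * 41.
φ(2665) = 2665 · (1 − 1/5) · (1 − 1/13) · (1 − 1/41)
       = 2665 · 1920/2665 = 1920.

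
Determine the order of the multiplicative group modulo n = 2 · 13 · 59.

φ(2) = 2 − 1 = 1.
φ(13) = 13 − 1 = 12.
φ(59) = 59 − 1 = 58.
φ(1534) = 1 × 12 × 58 = 696.

696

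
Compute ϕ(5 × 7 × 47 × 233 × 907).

232051968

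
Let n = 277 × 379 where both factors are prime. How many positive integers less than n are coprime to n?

φ(pq) = (p−1)(q−1) = 276 · 378 = 104328.

104328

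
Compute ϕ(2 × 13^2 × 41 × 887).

5528640

φ(12292046) = 12292046 · (1 − 1/2) · (1 − 1/13) · (1 − 1/41) · (1 − 1/887)
       = 12292046 · 425280/945542 = 5528640.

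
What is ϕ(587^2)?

343982

φ(344569) = 344569 · (1 − 1/587)
       = 344569 · 586/587 = 343982.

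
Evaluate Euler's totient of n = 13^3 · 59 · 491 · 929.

53485985280

φ(13^3) = 13^2·(13−1) = 169·12 = 2028.
φ(59) = 59 − 1 = 58.
φ(491) = 491 − 1 = 490.
φ(929) = 929 − 1 = 928.
Multiply: 2028 · 58 · 490 · 928 = 53485985280.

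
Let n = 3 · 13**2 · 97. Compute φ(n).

29952

φ(3) = 3 − 1 = 2.
φ(13^2) = 13^2 − 13^1 = 169 − 13 = 156.
φ(97) = 97 − 1 = 96.
φ(49179) = 2 × 156 × 96 = 29952.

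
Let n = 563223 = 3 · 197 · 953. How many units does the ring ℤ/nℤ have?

373184

φ(3) = 3 − 1 = 2.
φ(197) = 197 − 1 = 196.
φ(953) = 953 − 1 = 952.
φ(563223) = 2 × 196 × 952 = 373184.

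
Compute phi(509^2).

φ(259081) = 259081 · (1 − 1/509)
       = 259081 · 508/509 = 258572.

258572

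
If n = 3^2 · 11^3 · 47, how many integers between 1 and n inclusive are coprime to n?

φ(563013) = 563013 · (1 − 1/3) · (1 − 1/11) · (1 − 1/47)
       = 563013 · 920/1551 = 333960.

333960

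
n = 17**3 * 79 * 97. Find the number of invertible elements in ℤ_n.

34624512

φ(37648319) = 37648319 · (1 − 1/17) · (1 − 1/79) · (1 − 1/97)
       = 37648319 · 119808/130271 = 34624512.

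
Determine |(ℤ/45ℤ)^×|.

24

First factor: 45 = 3^2 * 5.
φ(45) = 45 · (1 − 1/3) · (1 − 1/5)
       = 45 · 8/15 = 24.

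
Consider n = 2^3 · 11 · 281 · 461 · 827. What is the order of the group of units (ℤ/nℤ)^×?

φ(9427475816) = 9427475816 · (1 − 1/2) · (1 − 1/11) · (1 − 1/281) · (1 − 1/461) · (1 − 1/827)
       = 9427475816 · 1063888000/2356868954 = 4255552000.

4255552000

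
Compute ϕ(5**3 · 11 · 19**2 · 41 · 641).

φ(5^3) = 5^2·(5−1) = 25·4 = 100.
φ(11) = 11 − 1 = 10.
φ(19^2) = 19^1·(19−1) = 19·18 = 342.
φ(41) = 41 − 1 = 40.
φ(641) = 641 − 1 = 640.
φ(13045231375) = 100 × 10 × 342 × 40 × 640 = 8755200000.

8755200000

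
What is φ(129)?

84

First factor: 129 = 3 * 43.
φ(129) = 129 · (1 − 1/3) · (1 − 1/43)
       = 129 · 84/129 = 84.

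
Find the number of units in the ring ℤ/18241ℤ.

Prime factorization: 18241 = 17 * 29 * 37.
φ(18241) = 18241 · (1 − 1/17) · (1 − 1/29) · (1 − 1/37)
       = 18241 · 16128/18241 = 16128.

16128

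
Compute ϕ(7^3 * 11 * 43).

φ(162239) = 162239 · (1 − 1/7) · (1 − 1/11) · (1 − 1/43)
       = 162239 · 2520/3311 = 123480.

123480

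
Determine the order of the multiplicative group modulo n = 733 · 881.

644160

φ(733) = 733 − 1 = 732.
φ(881) = 881 − 1 = 880.
Since φ is multiplicative, φ(645773) = 732 · 880 = 644160.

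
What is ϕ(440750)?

168000

440750 = 2 · 5**3 · 41 · 43.
φ(440750) = 440750 · (1 − 1/2) · (1 − 1/5) · (1 − 1/41) · (1 − 1/43)
       = 440750 · 6720/17630 = 168000.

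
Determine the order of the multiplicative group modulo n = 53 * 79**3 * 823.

φ(53) = 53 − 1 = 52.
φ(79^3) = 79^2·(79−1) = 6241·78 = 486798.
φ(823) = 823 − 1 = 822.
φ(21505868141) = 52 × 486798 × 822 = 20807693712.

20807693712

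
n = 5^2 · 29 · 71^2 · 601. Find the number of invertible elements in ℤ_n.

φ(2196489725) = 2196489725 · (1 − 1/5) · (1 − 1/29) · (1 − 1/71) · (1 − 1/601)
       = 2196489725 · 4704000/6187295 = 1669920000.

1669920000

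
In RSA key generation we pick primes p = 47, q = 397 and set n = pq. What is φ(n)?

φ(n) = (p − 1)(q − 1) = (47−1)(397−1) = 46·396 = 18216.

18216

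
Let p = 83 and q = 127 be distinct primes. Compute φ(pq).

φ(n) = (p − 1)(q − 1) = (83−1)(127−1) = 82·126 = 10332.

10332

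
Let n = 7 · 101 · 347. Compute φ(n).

207600

φ(245329) = 245329 · (1 − 1/7) · (1 − 1/101) · (1 − 1/347)
       = 245329 · 207600/245329 = 207600.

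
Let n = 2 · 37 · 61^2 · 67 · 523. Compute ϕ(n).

φ(9648679514) = 9648679514 · (1 − 1/2) · (1 − 1/37) · (1 − 1/61) · (1 − 1/67) · (1 − 1/523)
       = 9648679514 · 74416320/158175074 = 4539395520.

4539395520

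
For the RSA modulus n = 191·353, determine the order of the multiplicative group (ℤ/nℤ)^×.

φ(191) = 191 − 1 = 190.
φ(353) = 353 − 1 = 352.
φ(67423) = 190 × 352 = 66880.

66880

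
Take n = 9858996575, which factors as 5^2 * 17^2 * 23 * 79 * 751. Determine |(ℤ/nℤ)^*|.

7001280000

φ(5^2) = 5^2 − 5^1 = 25 − 5 = 20.
φ(17^2) = 17^1·(17−1) = 17·16 = 272.
φ(23) = 23 − 1 = 22.
φ(79) = 79 − 1 = 78.
φ(751) = 751 − 1 = 750.
φ(9858996575) = 20 × 272 × 22 × 78 × 750 = 7001280000.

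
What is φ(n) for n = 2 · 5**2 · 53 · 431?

447200

φ(1142150) = 1142150 · (1 − 1/2) · (1 − 1/5) · (1 − 1/53) · (1 − 1/431)
       = 1142150 · 89440/228430 = 447200.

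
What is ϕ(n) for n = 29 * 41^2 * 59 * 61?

159801600

φ(29) = 29 − 1 = 28.
φ(41^2) = 41^1·(41−1) = 41·40 = 1640.
φ(59) = 59 − 1 = 58.
φ(61) = 61 − 1 = 60.
φ(175447651) = 28 × 1640 × 58 × 60 = 159801600.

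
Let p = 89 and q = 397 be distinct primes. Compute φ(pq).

34848

φ(35333) = 35333 · (1 − 1/89) · (1 − 1/397)
       = 35333 · 34848/35333 = 34848.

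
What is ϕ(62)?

Prime factorization: 62 = 2 * 31.
φ(2) = 2 − 1 = 1.
φ(31) = 31 − 1 = 30.
Multiply: 1 · 30 = 30.

30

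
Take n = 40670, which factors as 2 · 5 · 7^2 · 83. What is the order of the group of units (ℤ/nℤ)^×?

13776

φ(40670) = 40670 · (1 − 1/2) · (1 − 1/5) · (1 − 1/7) · (1 − 1/83)
       = 40670 · 1968/5810 = 13776.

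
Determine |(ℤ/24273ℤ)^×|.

15120

Prime factorization: 24273 = 3**3 × 29 × 31.
φ(24273) = 24273 · (1 − 1/3) · (1 − 1/29) · (1 − 1/31)
       = 24273 · 1680/2697 = 15120.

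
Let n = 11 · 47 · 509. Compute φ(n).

233680

φ(263153) = 263153 · (1 − 1/11) · (1 − 1/47) · (1 − 1/509)
       = 263153 · 233680/263153 = 233680.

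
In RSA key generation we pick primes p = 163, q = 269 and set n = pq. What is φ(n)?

43416

φ(163) = 163 − 1 = 162.
φ(269) = 269 − 1 = 268.
Since φ is multiplicative, φ(43847) = 162 · 268 = 43416.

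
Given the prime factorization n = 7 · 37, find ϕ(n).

φ(7) = 7 − 1 = 6.
φ(37) = 37 − 1 = 36.
Since φ is multiplicative, φ(259) = 6 · 36 = 216.

216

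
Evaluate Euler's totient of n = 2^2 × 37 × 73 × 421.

φ(4548484) = 4548484 · (1 − 1/2) · (1 − 1/37) · (1 − 1/73) · (1 − 1/421)
       = 4548484 · 1088640/2274242 = 2177280.

2177280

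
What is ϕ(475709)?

475709 = 13 * 23 * 37 * 43.
φ(475709) = 475709 · (1 − 1/13) · (1 − 1/23) · (1 − 1/37) · (1 − 1/43)
       = 475709 · 399168/475709 = 399168.

399168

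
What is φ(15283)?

13440

Factor 15283: 15283 = 17 · 29 · 31.
φ(15283) = 15283 · (1 − 1/17) · (1 − 1/29) · (1 − 1/31)
       = 15283 · 13440/15283 = 13440.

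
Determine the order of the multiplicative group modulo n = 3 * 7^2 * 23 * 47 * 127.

10711008

φ(20181189) = 20181189 · (1 − 1/3) · (1 − 1/7) · (1 − 1/23) · (1 − 1/47) · (1 − 1/127)
       = 20181189 · 1530144/2883027 = 10711008.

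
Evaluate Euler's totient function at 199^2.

φ(199^2) = 199^1·(199−1) = 199·198 = 39402.

39402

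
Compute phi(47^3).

101614

φ(103823) = 103823 · (1 − 1/47)
       = 103823 · 46/47 = 101614.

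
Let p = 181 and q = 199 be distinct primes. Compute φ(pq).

For distinct primes, φ(pq) = (p−1)(q−1) = 180 × 198 = 35640.

35640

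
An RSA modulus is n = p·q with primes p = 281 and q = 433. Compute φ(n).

120960

φ(n) = (p − 1)(q − 1) = (281−1)(433−1) = 280·432 = 120960.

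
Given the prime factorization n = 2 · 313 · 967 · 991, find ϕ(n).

298378080

φ(599893922) = 599893922 · (1 − 1/2) · (1 − 1/313) · (1 − 1/967) · (1 − 1/991)
       = 599893922 · 298378080/599893922 = 298378080.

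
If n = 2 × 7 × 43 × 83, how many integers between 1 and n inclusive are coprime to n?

20664

φ(49966) = 49966 · (1 − 1/2) · (1 − 1/7) · (1 − 1/43) · (1 − 1/83)
       = 49966 · 20664/49966 = 20664.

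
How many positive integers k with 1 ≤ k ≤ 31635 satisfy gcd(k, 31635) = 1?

31635 = 3^2 · 5 · 19 · 37.
φ(31635) = 31635 · (1 − 1/3) · (1 − 1/5) · (1 − 1/19) · (1 − 1/37)
       = 31635 · 5184/10545 = 15552.

15552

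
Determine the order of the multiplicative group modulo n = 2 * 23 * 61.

1320

φ(2806) = 2806 · (1 − 1/2) · (1 − 1/23) · (1 − 1/61)
       = 2806 · 1320/2806 = 1320.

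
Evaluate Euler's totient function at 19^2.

342

φ(361) = 361 · (1 − 1/19)
       = 361 · 18/19 = 342.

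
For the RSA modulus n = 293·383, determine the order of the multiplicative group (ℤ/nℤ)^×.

111544

φ(293) = 293 − 1 = 292.
φ(383) = 383 − 1 = 382.
Multiply: 292 · 382 = 111544.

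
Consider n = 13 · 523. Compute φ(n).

6264

φ(13) = 13 − 1 = 12.
φ(523) = 523 − 1 = 522.
Since φ is multiplicative, φ(6799) = 12 · 522 = 6264.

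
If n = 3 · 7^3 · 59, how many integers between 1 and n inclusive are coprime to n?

34104

φ(60711) = 60711 · (1 − 1/3) · (1 − 1/7) · (1 − 1/59)
       = 60711 · 696/1239 = 34104.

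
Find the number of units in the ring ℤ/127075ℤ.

84480

Factor 127075: 127075 = 5^2 · 13 · 17 · 23.
φ(127075) = 127075 · (1 − 1/5) · (1 − 1/13) · (1 − 1/17) · (1 − 1/23)
       = 127075 · 16896/25415 = 84480.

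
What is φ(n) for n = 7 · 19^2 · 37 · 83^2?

φ(644114611) = 644114611 · (1 − 1/7) · (1 − 1/19) · (1 − 1/37) · (1 − 1/83)
       = 644114611 · 318816/408443 = 502772832.

502772832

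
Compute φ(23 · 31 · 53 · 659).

φ(24902951) = 24902951 · (1 − 1/23) · (1 − 1/31) · (1 − 1/53) · (1 − 1/659)
       = 24902951 · 22582560/24902951 = 22582560.

22582560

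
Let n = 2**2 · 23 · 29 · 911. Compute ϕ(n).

1121120

φ(2430548) = 2430548 · (1 − 1/2) · (1 − 1/23) · (1 − 1/29) · (1 − 1/911)
       = 2430548 · 560560/1215274 = 1121120.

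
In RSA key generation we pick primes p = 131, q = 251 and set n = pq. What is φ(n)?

φ(n) = (p − 1)(q − 1) = (131−1)(251−1) = 130·250 = 32500.

32500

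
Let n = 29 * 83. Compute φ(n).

2296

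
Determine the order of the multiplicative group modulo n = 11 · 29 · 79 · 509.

φ(12827309) = 12827309 · (1 − 1/11) · (1 − 1/29) · (1 − 1/79) · (1 − 1/509)
       = 12827309 · 11094720/12827309 = 11094720.

11094720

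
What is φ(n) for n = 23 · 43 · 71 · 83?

φ(5828177) = 5828177 · (1 − 1/23) · (1 − 1/43) · (1 − 1/71) · (1 − 1/83)
       = 5828177 · 5303760/5828177 = 5303760.

5303760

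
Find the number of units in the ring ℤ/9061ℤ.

Prime factorization: 9061 = 13 · 17 · 41.
φ(9061) = 9061 · (1 − 1/13) · (1 − 1/17) · (1 − 1/41)
       = 9061 · 7680/9061 = 7680.

7680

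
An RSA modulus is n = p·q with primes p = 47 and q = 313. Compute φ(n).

φ(47) = 47 − 1 = 46.
φ(313) = 313 − 1 = 312.
φ(14711) = 46 × 312 = 14352.

14352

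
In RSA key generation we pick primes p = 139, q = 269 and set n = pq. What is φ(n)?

φ(37391) = 37391 · (1 − 1/139) · (1 − 1/269)
       = 37391 · 36984/37391 = 36984.

36984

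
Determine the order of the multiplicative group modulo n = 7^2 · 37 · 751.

φ(7^2) = 7^1·(7−1) = 7·6 = 42.
φ(37) = 37 − 1 = 36.
φ(751) = 751 − 1 = 750.
Since φ is multiplicative, φ(1361563) = 42 · 36 · 750 = 1134000.

1134000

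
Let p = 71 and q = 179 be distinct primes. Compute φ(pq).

φ(n) = (p − 1)(q − 1) = (71−1)(179−1) = 70·178 = 12460.

12460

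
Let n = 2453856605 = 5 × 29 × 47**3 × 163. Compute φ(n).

1843684416

φ(5) = 5 − 1 = 4.
φ(29) = 29 − 1 = 28.
φ(47^3) = 47^2·(47−1) = 2209·46 = 101614.
φ(163) = 163 − 1 = 162.
Since φ is multiplicative, φ(2453856605) = 4 · 28 · 101614 · 162 = 1843684416.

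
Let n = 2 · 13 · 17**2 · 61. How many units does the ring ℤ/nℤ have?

φ(458354) = 458354 · (1 − 1/2) · (1 − 1/13) · (1 − 1/17) · (1 − 1/61)
       = 458354 · 11520/26962 = 195840.

195840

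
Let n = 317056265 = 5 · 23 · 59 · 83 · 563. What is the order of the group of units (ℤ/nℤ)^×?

φ(317056265) = 317056265 · (1 − 1/5) · (1 − 1/23) · (1 − 1/59) · (1 − 1/83) · (1 − 1/563)
       = 317056265 · 235212736/317056265 = 235212736.

235212736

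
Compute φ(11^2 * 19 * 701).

1386000

φ(11^2) = 11^1·(11−1) = 11·10 = 110.
φ(19) = 19 − 1 = 18.
φ(701) = 701 − 1 = 700.
φ(1611599) = 110 × 18 × 700 = 1386000.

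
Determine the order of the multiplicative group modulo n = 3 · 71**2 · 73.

φ(1103979) = 1103979 · (1 − 1/3) · (1 − 1/71) · (1 − 1/73)
       = 1103979 · 10080/15549 = 715680.

715680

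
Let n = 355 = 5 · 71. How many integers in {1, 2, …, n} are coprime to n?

φ(355) = 355 · (1 − 1/5) · (1 − 1/71)
       = 355 · 280/355 = 280.

280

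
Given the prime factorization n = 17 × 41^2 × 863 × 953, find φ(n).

21533173760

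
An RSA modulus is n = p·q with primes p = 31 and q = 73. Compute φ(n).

2160

φ(2263) = 2263 · (1 − 1/31) · (1 − 1/73)
       = 2263 · 2160/2263 = 2160.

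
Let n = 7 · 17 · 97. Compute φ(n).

φ(7) = 7 − 1 = 6.
φ(17) = 17 − 1 = 16.
φ(97) = 97 − 1 = 96.
Multiply: 6 · 16 · 96 = 9216.

9216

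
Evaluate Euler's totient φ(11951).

Factor 11951: 11951 = 17 * 19 * 37.
φ(17) = 17 − 1 = 16.
φ(19) = 19 − 1 = 18.
φ(37) = 37 − 1 = 36.
Multiply: 16 · 18 · 36 = 10368.

10368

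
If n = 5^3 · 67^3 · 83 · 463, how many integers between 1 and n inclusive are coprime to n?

φ(1444752665875) = 1444752665875 · (1 − 1/5) · (1 − 1/67) · (1 − 1/83) · (1 − 1/463)
       = 1444752665875 · 10001376/12873715 = 1122404421600.

1122404421600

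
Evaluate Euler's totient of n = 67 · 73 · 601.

2851200

φ(2939491) = 2939491 · (1 − 1/67) · (1 − 1/73) · (1 − 1/601)
       = 2939491 · 2851200/2939491 = 2851200.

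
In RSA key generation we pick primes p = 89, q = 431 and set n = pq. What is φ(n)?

37840

φ(89) = 89 − 1 = 88.
φ(431) = 431 − 1 = 430.
φ(38359) = 88 × 430 = 37840.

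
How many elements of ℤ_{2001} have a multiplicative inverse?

2001 = 3 * 23 * 29.
φ(2001) = 2001 · (1 − 1/3) · (1 − 1/23) · (1 − 1/29)
       = 2001 · 1232/2001 = 1232.

1232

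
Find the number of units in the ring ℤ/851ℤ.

First factor: 851 = 23 · 37.
φ(851) = 851 · (1 − 1/23) · (1 − 1/37)
       = 851 · 792/851 = 792.

792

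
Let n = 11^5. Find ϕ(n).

146410

φ(161051) = 161051 · (1 − 1/11)
       = 161051 · 10/11 = 146410.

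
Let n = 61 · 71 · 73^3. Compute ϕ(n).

φ(61) = 61 − 1 = 60.
φ(71) = 71 − 1 = 70.
φ(73^3) = 73^3 − 73^2 = 389017 − 5329 = 383688.
Multiply: 60 · 70 · 383688 = 1611489600.

1611489600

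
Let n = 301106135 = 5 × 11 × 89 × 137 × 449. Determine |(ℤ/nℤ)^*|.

φ(301106135) = 301106135 · (1 − 1/5) · (1 − 1/11) · (1 − 1/89) · (1 − 1/137) · (1 − 1/449)
       = 301106135 · 214466560/301106135 = 214466560.

214466560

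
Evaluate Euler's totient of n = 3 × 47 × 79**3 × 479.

21407428848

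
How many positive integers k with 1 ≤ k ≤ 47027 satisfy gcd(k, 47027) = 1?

Factor 47027: 47027 = 31 · 37 · 41.
φ(47027) = 47027 · (1 − 1/31) · (1 − 1/37) · (1 − 1/41)
       = 47027 · 43200/47027 = 43200.

43200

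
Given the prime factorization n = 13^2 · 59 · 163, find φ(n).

φ(13^2) = 13^1·(13−1) = 13·12 = 156.
φ(59) = 59 − 1 = 58.
φ(163) = 163 − 1 = 162.
φ(1625273) = 156 × 58 × 162 = 1465776.

1465776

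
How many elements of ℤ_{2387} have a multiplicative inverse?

1800

2387 = 7 · 11 · 31.
φ(7) = 7 − 1 = 6.
φ(11) = 11 − 1 = 10.
φ(31) = 31 − 1 = 30.
Multiply: 6 · 10 · 30 = 1800.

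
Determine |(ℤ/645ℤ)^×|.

336

Factor 645: 645 = 3 · 5 · 43.
φ(3) = 3 − 1 = 2.
φ(5) = 5 − 1 = 4.
φ(43) = 43 − 1 = 42.
φ(645) = 2 × 4 × 42 = 336.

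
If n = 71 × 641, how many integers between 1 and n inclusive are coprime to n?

44800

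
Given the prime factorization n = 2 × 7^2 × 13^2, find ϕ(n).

6552

φ(16562) = 16562 · (1 − 1/2) · (1 − 1/7) · (1 − 1/13)
       = 16562 · 72/182 = 6552.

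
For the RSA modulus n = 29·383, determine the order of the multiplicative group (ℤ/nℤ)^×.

φ(29) = 29 − 1 = 28.
φ(383) = 383 − 1 = 382.
Multiply: 28 · 382 = 10696.

10696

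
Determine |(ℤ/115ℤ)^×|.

88

115 = 5 × 23.
φ(115) = 115 · (1 − 1/5) · (1 − 1/23)
       = 115 · 88/115 = 88.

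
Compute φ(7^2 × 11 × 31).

12600

φ(7^2) = 7^2 − 7^1 = 49 − 7 = 42.
φ(11) = 11 − 1 = 10.
φ(31) = 31 − 1 = 30.
φ(16709) = 42 × 10 × 30 = 12600.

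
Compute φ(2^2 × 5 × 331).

2640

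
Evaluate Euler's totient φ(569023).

Factor 569023: 569023 = 7 · 13^3 · 37.
φ(7) = 7 − 1 = 6.
φ(13^3) = 13^2·(13−1) = 169·12 = 2028.
φ(37) = 37 − 1 = 36.
Since φ is multiplicative, φ(569023) = 6 · 2028 · 36 = 438048.

438048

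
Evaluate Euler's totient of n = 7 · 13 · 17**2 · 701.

φ(18435599) = 18435599 · (1 − 1/7) · (1 − 1/13) · (1 − 1/17) · (1 − 1/701)
       = 18435599 · 806400/1084447 = 13708800.

13708800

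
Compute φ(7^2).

42

φ(49) = 49 · (1 − 1/7)
       = 49 · 6/7 = 42.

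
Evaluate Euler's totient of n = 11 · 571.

5700

φ(6281) = 6281 · (1 − 1/11) · (1 − 1/571)
       = 6281 · 5700/6281 = 5700.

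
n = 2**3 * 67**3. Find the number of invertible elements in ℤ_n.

1185096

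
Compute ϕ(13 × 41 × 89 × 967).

40803840

φ(13) = 13 − 1 = 12.
φ(41) = 41 − 1 = 40.
φ(89) = 89 − 1 = 88.
φ(967) = 967 − 1 = 966.
Multiply: 12 · 40 · 88 · 966 = 40803840.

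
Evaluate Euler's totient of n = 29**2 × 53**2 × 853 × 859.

1635920237952

φ(1730971550263) = 1730971550263 · (1 − 1/29) · (1 − 1/53) · (1 − 1/853) · (1 − 1/859)
       = 1730971550263 · 1064359296/1126201399 = 1635920237952.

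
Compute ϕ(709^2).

φ(709^2) = 709^1·(709−1) = 709·708 = 501972.

501972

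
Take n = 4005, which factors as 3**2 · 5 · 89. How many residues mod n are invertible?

φ(4005) = 4005 · (1 − 1/3) · (1 − 1/5) · (1 − 1/89)
       = 4005 · 704/1335 = 2112.

2112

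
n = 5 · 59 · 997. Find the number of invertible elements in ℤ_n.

231072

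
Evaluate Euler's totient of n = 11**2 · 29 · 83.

252560

φ(11^2) = 11^2 − 11^1 = 121 − 11 = 110.
φ(29) = 29 − 1 = 28.
φ(83) = 83 − 1 = 82.
Multiply: 110 · 28 · 82 = 252560.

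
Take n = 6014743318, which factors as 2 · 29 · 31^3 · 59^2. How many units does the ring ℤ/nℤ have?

2762375280

φ(6014743318) = 6014743318 · (1 − 1/2) · (1 − 1/29) · (1 − 1/31) · (1 − 1/59)
       = 6014743318 · 48720/106082 = 2762375280.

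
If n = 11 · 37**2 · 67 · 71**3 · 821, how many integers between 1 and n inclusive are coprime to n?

254376361008000

φ(11) = 11 − 1 = 10.
φ(37^2) = 37^2 − 37^1 = 1369 − 37 = 1332.
φ(67) = 67 − 1 = 66.
φ(71^3) = 71^3 − 71^2 = 357911 − 5041 = 352870.
φ(821) = 821 − 1 = 820.
Since φ is multiplicative, φ(296475724667243) = 10 · 1332 · 66 · 352870 · 820 = 254376361008000.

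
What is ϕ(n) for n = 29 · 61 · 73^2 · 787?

φ(29) = 29 − 1 = 28.
φ(61) = 61 − 1 = 60.
φ(73^2) = 73^2 − 73^1 = 5329 − 73 = 5256.
φ(787) = 787 − 1 = 786.
φ(7419049787) = 28 × 60 × 5256 × 786 = 6940442880.

6940442880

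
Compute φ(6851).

6851 = 13 × 17 × 31.
φ(13) = 13 − 1 = 12.
φ(17) = 17 − 1 = 16.
φ(31) = 31 − 1 = 30.
Since φ is multiplicative, φ(6851) = 12 · 16 · 30 = 5760.

5760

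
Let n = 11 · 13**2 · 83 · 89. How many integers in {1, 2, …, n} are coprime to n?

11256960

φ(11) = 11 − 1 = 10.
φ(13^2) = 13^2 − 13^1 = 169 − 13 = 156.
φ(83) = 83 − 1 = 82.
φ(89) = 89 − 1 = 88.
φ(13732433) = 10 × 156 × 82 × 88 = 11256960.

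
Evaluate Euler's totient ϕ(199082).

Factor 199082: 199082 = 2 · 13^2 · 19 · 31.
φ(2) = 2 − 1 = 1.
φ(13^2) = 13^1·(13−1) = 13·12 = 156.
φ(19) = 19 − 1 = 18.
φ(31) = 31 − 1 = 30.
φ(199082) = 1 × 156 × 18 × 30 = 84240.

84240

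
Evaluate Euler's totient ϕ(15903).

Prime factorization: 15903 = 3^3 × 19 × 31.
φ(15903) = 15903 · (1 − 1/3) · (1 − 1/19) · (1 − 1/31)
       = 15903 · 1080/1767 = 9720.

9720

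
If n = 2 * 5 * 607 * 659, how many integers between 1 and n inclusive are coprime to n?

φ(4000130) = 4000130 · (1 − 1/2) · (1 − 1/5) · (1 − 1/607) · (1 − 1/659)
       = 4000130 · 1594992/4000130 = 1594992.

1594992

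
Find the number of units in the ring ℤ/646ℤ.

Prime factorization: 646 = 2 × 17 × 19.
φ(646) = 646 · (1 − 1/2) · (1 − 1/17) · (1 − 1/19)
       = 646 · 288/646 = 288.

288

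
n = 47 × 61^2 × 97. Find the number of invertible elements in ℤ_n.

φ(16964039) = 16964039 · (1 − 1/47) · (1 − 1/61) · (1 − 1/97)
       = 16964039 · 264960/278099 = 16162560.

16162560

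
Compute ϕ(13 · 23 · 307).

φ(91793) = 91793 · (1 − 1/13) · (1 − 1/23) · (1 − 1/307)
       = 91793 · 80784/91793 = 80784.

80784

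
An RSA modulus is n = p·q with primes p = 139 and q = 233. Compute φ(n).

32016

φ(pq) = (p−1)(q−1) = 138 · 232 = 32016.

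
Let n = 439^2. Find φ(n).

φ(192721) = 192721 · (1 − 1/439)
       = 192721 · 438/439 = 192282.

192282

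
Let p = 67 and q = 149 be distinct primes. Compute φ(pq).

φ(n) = (p − 1)(q − 1) = (67−1)(149−1) = 66·148 = 9768.

9768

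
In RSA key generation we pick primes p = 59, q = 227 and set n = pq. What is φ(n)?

13108

φ(n) = (p − 1)(q − 1) = (59−1)(227−1) = 58·226 = 13108.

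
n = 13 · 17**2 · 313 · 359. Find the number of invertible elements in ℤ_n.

364575744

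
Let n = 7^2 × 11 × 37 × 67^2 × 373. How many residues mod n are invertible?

24872158080

φ(7^2) = 7^2 − 7^1 = 49 − 7 = 42.
φ(11) = 11 − 1 = 10.
φ(37) = 37 − 1 = 36.
φ(67^2) = 67^2 − 67^1 = 4489 − 67 = 4422.
φ(373) = 373 − 1 = 372.
Since φ is multiplicative, φ(33392499371) = 42 · 10 · 36 · 4422 · 372 = 24872158080.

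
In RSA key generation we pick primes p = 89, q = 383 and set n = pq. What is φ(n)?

33616

For distinct primes, φ(pq) = (p−1)(q−1) = 88 × 382 = 33616.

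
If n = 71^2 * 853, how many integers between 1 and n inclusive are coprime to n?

4234440

φ(71^2) = 71^2 − 71^1 = 5041 − 71 = 4970.
φ(853) = 853 − 1 = 852.
φ(4299973) = 4970 × 852 = 4234440.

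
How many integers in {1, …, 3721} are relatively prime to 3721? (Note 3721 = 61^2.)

3660

φ(3721) = 3721 · (1 − 1/61)
       = 3721 · 60/61 = 3660.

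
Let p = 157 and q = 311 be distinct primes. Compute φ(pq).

48360

For distinct primes, φ(pq) = (p−1)(q−1) = 156 × 310 = 48360.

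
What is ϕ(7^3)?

φ(343) = 343 · (1 − 1/7)
       = 343 · 6/7 = 294.

294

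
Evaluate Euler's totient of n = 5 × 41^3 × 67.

17751360

φ(5) = 5 − 1 = 4.
φ(41^3) = 41^3 − 41^2 = 68921 − 1681 = 67240.
φ(67) = 67 − 1 = 66.
Since φ is multiplicative, φ(23088535) = 4 · 67240 · 66 = 17751360.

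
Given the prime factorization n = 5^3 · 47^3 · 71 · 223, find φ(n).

157908156000

φ(5^3) = 5^3 − 5^2 = 125 − 25 = 100.
φ(47^3) = 47^3 − 47^2 = 103823 − 2209 = 101614.
φ(71) = 71 − 1 = 70.
φ(223) = 223 − 1 = 222.
Multiply: 100 · 101614 · 70 · 222 = 157908156000.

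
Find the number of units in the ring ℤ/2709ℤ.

Prime factorization: 2709 = 3^2 * 7 * 43.
φ(3^2) = 3^1·(3−1) = 3·2 = 6.
φ(7) = 7 − 1 = 6.
φ(43) = 43 − 1 = 42.
φ(2709) = 6 × 6 × 42 = 1512.

1512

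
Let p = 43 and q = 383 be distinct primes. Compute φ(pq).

For distinct primes, φ(pq) = (p−1)(q−1) = 42 × 382 = 16044.

16044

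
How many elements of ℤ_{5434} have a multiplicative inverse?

2160

5434 = 2 · 11 · 13 · 19.
φ(2) = 2 − 1 = 1.
φ(11) = 11 − 1 = 10.
φ(13) = 13 − 1 = 12.
φ(19) = 19 − 1 = 18.
Multiply: 1 · 10 · 12 · 18 = 2160.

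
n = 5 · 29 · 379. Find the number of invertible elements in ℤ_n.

φ(54955) = 54955 · (1 − 1/5) · (1 − 1/29) · (1 − 1/379)
       = 54955 · 42336/54955 = 42336.

42336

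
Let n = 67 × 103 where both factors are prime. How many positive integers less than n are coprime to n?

6732

φ(n) = (p − 1)(q − 1) = (67−1)(103−1) = 66·102 = 6732.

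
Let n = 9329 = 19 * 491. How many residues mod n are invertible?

8820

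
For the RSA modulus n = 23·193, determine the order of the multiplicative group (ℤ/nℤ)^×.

φ(pq) = (p−1)(q−1) = 22 · 192 = 4224.

4224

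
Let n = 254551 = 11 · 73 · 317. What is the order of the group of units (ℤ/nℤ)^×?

φ(254551) = 254551 · (1 − 1/11) · (1 − 1/73) · (1 − 1/317)
       = 254551 · 227520/254551 = 227520.

227520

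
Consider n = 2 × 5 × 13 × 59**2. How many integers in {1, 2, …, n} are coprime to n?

164256

φ(2) = 2 − 1 = 1.
φ(5) = 5 − 1 = 4.
φ(13) = 13 − 1 = 12.
φ(59^2) = 59^1·(59−1) = 59·58 = 3422.
Since φ is multiplicative, φ(452530) = 1 · 4 · 12 · 3422 = 164256.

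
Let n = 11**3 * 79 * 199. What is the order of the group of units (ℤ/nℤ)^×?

18687240

φ(20924651) = 20924651 · (1 − 1/11) · (1 − 1/79) · (1 − 1/199)
       = 20924651 · 154440/172931 = 18687240.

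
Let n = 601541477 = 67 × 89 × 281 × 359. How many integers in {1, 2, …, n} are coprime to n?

φ(67) = 67 − 1 = 66.
φ(89) = 89 − 1 = 88.
φ(281) = 281 − 1 = 280.
φ(359) = 359 − 1 = 358.
Since φ is multiplicative, φ(601541477) = 66 · 88 · 280 · 358 = 582193920.

582193920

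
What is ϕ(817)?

756

Prime factorization: 817 = 19 · 43.
φ(817) = 817 · (1 − 1/19) · (1 − 1/43)
       = 817 · 756/817 = 756.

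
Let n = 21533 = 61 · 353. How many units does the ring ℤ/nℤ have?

21120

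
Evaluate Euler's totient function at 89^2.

φ(89^2) = 89^2 − 89^1 = 7921 − 89 = 7832.

7832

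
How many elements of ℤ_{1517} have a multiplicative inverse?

1440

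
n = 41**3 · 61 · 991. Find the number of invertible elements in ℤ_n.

φ(41^3) = 41^2·(41−1) = 1681·40 = 67240.
φ(61) = 61 − 1 = 60.
φ(991) = 991 − 1 = 990.
φ(4166343371) = 67240 × 60 × 990 = 3994056000.

3994056000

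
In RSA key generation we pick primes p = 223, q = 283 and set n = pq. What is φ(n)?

62604

φ(63109) = 63109 · (1 − 1/223) · (1 − 1/283)
       = 63109 · 62604/63109 = 62604.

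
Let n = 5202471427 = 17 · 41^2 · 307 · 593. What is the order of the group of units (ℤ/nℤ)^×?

4753428480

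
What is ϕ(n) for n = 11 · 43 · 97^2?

φ(11) = 11 − 1 = 10.
φ(43) = 43 − 1 = 42.
φ(97^2) = 97^1·(97−1) = 97·96 = 9312.
φ(4450457) = 10 × 42 × 9312 = 3911040.

3911040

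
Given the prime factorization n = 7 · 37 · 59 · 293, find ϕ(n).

3658176

φ(7) = 7 − 1 = 6.
φ(37) = 37 − 1 = 36.
φ(59) = 59 − 1 = 58.
φ(293) = 293 − 1 = 292.
φ(4477333) = 6 × 36 × 58 × 292 = 3658176.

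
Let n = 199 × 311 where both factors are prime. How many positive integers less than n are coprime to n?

φ(61889) = 61889 · (1 − 1/199) · (1 − 1/311)
       = 61889 · 61380/61889 = 61380.

61380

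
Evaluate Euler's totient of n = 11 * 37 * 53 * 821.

φ(17709791) = 17709791 · (1 − 1/11) · (1 − 1/37) · (1 − 1/53) · (1 − 1/821)
       = 17709791 · 15350400/17709791 = 15350400.

15350400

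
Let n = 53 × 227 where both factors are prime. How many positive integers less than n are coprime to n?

11752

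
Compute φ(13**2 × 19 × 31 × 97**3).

φ(13^2) = 13^2 − 13^1 = 169 − 13 = 156.
φ(19) = 19 − 1 = 18.
φ(31) = 31 − 1 = 30.
φ(97^3) = 97^3 − 97^2 = 912673 − 9409 = 903264.
Multiply: 156 · 18 · 30 · 903264 = 76090959360.

76090959360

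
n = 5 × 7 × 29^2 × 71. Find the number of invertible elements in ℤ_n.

1364160

φ(5) = 5 − 1 = 4.
φ(7) = 7 − 1 = 6.
φ(29^2) = 29^1·(29−1) = 29·28 = 812.
φ(71) = 71 − 1 = 70.
Multiply: 4 · 6 · 812 · 70 = 1364160.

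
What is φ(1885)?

1344

Factor 1885: 1885 = 5 × 13 × 29.
φ(5) = 5 − 1 = 4.
φ(13) = 13 − 1 = 12.
φ(29) = 29 − 1 = 28.
φ(1885) = 4 × 12 × 28 = 1344.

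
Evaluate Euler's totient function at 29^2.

812

φ(29^2) = 29^2 − 29^1 = 841 − 29 = 812.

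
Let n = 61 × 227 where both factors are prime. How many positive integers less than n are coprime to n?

For distinct primes, φ(pq) = (p−1)(q−1) = 60 × 226 = 13560.

13560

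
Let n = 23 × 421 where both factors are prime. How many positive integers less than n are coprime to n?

9240

φ(n) = (p − 1)(q − 1) = (23−1)(421−1) = 22·420 = 9240.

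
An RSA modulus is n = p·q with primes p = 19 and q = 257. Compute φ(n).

φ(19) = 19 − 1 = 18.
φ(257) = 257 − 1 = 256.
Since φ is multiplicative, φ(4883) = 18 · 256 = 4608.

4608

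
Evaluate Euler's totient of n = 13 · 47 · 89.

φ(13) = 13 − 1 = 12.
φ(47) = 47 − 1 = 46.
φ(89) = 89 − 1 = 88.
φ(54379) = 12 × 46 × 88 = 48576.

48576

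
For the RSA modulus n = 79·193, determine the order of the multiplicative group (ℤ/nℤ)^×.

φ(79) = 79 − 1 = 78.
φ(193) = 193 − 1 = 192.
Multiply: 78 · 192 = 14976.

14976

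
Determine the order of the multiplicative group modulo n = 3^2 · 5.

φ(3^2) = 3^1·(3−1) = 3·2 = 6.
φ(5) = 5 − 1 = 4.
φ(45) = 6 × 4 = 24.

24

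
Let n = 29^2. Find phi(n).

φ(841) = 841 · (1 − 1/29)
       = 841 · 28/29 = 812.

812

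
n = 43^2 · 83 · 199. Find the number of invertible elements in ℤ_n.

φ(30539933) = 30539933 · (1 − 1/43) · (1 − 1/83) · (1 − 1/199)
       = 30539933 · 681912/710231 = 29322216.

29322216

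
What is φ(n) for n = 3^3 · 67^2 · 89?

φ(3^3) = 3^3 − 3^2 = 27 − 9 = 18.
φ(67^2) = 67^1·(67−1) = 67·66 = 4422.
φ(89) = 89 − 1 = 88.
Multiply: 18 · 4422 · 88 = 7004448.

7004448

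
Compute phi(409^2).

φ(409^2) = 409^1·(409−1) = 409·408 = 166872.

166872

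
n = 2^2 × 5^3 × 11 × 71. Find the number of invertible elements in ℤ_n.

140000

φ(390500) = 390500 · (1 − 1/2) · (1 − 1/5) · (1 − 1/11) · (1 − 1/71)
       = 390500 · 2800/7810 = 140000.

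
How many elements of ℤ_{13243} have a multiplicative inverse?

13243 = 17 × 19 × 41.
φ(13243) = 13243 · (1 − 1/17) · (1 − 1/19) · (1 − 1/41)
       = 13243 · 11520/13243 = 11520.

11520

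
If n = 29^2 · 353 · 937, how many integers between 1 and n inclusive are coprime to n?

φ(29^2) = 29^2 − 29^1 = 841 − 29 = 812.
φ(353) = 353 − 1 = 352.
φ(937) = 937 − 1 = 936.
Multiply: 812 · 352 · 936 = 267531264.

267531264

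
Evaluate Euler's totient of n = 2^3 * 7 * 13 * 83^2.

φ(5015192) = 5015192 · (1 − 1/2) · (1 − 1/7) · (1 − 1/13) · (1 − 1/83)
       = 5015192 · 5904/15106 = 1960128.

1960128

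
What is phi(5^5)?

φ(3125) = 3125 · (1 − 1/5)
       = 3125 · 4/5 = 2500.

2500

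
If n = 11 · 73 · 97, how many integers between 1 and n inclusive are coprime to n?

69120

φ(11) = 11 − 1 = 10.
φ(73) = 73 − 1 = 72.
φ(97) = 97 − 1 = 96.
φ(77891) = 10 × 72 × 96 = 69120.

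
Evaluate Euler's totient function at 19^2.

342

φ(361) = 361 · (1 − 1/19)
       = 361 · 18/19 = 342.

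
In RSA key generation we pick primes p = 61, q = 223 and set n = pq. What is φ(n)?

φ(61) = 61 − 1 = 60.
φ(223) = 223 − 1 = 222.
Since φ is multiplicative, φ(13603) = 60 · 222 = 13320.

13320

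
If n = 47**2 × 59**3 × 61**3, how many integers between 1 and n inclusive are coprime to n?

φ(102977241934991) = 102977241934991 · (1 − 1/47) · (1 − 1/59) · (1 − 1/61)
       = 102977241934991 · 160080/169153 = 97453766051760.

97453766051760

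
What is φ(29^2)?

φ(29^2) = 29^1·(29−1) = 29·28 = 812.

812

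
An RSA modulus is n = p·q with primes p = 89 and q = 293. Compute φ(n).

φ(26077) = 26077 · (1 − 1/89) · (1 − 1/293)
       = 26077 · 25696/26077 = 25696.

25696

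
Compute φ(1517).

Prime factorization: 1517 = 37 · 41.
φ(1517) = 1517 · (1 − 1/37) · (1 − 1/41)
       = 1517 · 1440/1517 = 1440.

1440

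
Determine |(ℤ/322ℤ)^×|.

First factor: 322 = 2 · 7 · 23.
φ(322) = 322 · (1 − 1/2) · (1 − 1/7) · (1 − 1/23)
       = 322 · 132/322 = 132.

132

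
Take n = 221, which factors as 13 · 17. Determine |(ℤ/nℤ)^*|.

192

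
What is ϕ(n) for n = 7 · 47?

φ(329) = 329 · (1 − 1/7) · (1 − 1/47)
       = 329 · 276/329 = 276.

276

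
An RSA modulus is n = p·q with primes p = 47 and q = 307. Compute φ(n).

14076

φ(pq) = (p−1)(q−1) = 46 · 306 = 14076.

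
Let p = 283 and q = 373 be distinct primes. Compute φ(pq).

φ(pq) = (p−1)(q−1) = 282 · 372 = 104904.

104904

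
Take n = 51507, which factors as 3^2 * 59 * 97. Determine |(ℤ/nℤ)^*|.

φ(51507) = 51507 · (1 − 1/3) · (1 − 1/59) · (1 − 1/97)
       = 51507 · 11136/17169 = 33408.

33408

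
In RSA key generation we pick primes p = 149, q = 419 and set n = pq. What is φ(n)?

61864

φ(62431) = 62431 · (1 − 1/149) · (1 − 1/419)
       = 62431 · 61864/62431 = 61864.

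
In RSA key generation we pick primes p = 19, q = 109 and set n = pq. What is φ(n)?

1944

φ(pq) = (p−1)(q−1) = 18 · 108 = 1944.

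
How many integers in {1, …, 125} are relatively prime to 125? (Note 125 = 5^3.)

100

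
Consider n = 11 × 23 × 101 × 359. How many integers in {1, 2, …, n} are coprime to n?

φ(9173527) = 9173527 · (1 − 1/11) · (1 − 1/23) · (1 − 1/101) · (1 − 1/359)
       = 9173527 · 7876000/9173527 = 7876000.

7876000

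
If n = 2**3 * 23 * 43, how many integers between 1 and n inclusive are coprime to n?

φ(7912) = 7912 · (1 − 1/2) · (1 − 1/23) · (1 − 1/43)
       = 7912 · 924/1978 = 3696.

3696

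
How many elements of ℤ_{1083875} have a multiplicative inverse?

First factor: 1083875 = 5^3 * 13 * 23 * 29.
φ(1083875) = 1083875 · (1 − 1/5) · (1 − 1/13) · (1 − 1/23) · (1 − 1/29)
       = 1083875 · 29568/43355 = 739200.

739200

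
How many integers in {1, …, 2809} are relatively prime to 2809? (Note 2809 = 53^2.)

φ(2809) = 2809 · (1 − 1/53)
       = 2809 · 52/53 = 2756.

2756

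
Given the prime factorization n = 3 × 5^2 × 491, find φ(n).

19600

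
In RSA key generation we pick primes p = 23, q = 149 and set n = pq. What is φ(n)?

φ(23) = 23 − 1 = 22.
φ(149) = 149 − 1 = 148.
Since φ is multiplicative, φ(3427) = 22 · 148 = 3256.

3256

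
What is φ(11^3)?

φ(11^3) = 11^3 − 11^2 = 1331 − 121 = 1210.

1210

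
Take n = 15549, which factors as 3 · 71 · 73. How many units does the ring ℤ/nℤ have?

φ(15549) = 15549 · (1 − 1/3) · (1 − 1/71) · (1 − 1/73)
       = 15549 · 10080/15549 = 10080.

10080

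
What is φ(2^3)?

φ(8) = 8 · (1 − 1/2)
       = 8 · 1/2 = 4.

4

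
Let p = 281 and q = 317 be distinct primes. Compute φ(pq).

φ(pq) = (p−1)(q−1) = 280 · 316 = 88480.

88480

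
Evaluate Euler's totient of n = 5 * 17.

φ(85) = 85 · (1 − 1/5) · (1 − 1/17)
       = 85 · 64/85 = 64.

64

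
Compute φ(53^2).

2756

φ(2809) = 2809 · (1 − 1/53)
       = 2809 · 52/53 = 2756.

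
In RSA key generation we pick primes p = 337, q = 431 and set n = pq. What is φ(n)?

φ(337) = 337 − 1 = 336.
φ(431) = 431 − 1 = 430.
Since φ is multiplicative, φ(145247) = 336 · 430 = 144480.

144480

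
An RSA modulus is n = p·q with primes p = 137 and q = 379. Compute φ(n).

For distinct primes, φ(pq) = (p−1)(q−1) = 136 × 378 = 51408.

51408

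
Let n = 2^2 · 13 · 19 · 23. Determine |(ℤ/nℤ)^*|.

φ(2^2) = 2^1·(2−1) = 2·1 = 2.
φ(13) = 13 − 1 = 12.
φ(19) = 19 − 1 = 18.
φ(23) = 23 − 1 = 22.
Multiply: 2 · 12 · 18 · 22 = 9504.

9504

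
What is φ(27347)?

First factor: 27347 = 23 × 29 × 41.
φ(27347) = 27347 · (1 − 1/23) · (1 − 1/29) · (1 − 1/41)
       = 27347 · 24640/27347 = 24640.

24640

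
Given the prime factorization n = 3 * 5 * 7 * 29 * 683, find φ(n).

φ(3) = 3 − 1 = 2.
φ(5) = 5 − 1 = 4.
φ(7) = 7 − 1 = 6.
φ(29) = 29 − 1 = 28.
φ(683) = 683 − 1 = 682.
Since φ is multiplicative, φ(2079735) = 2 · 4 · 6 · 28 · 682 = 916608.

916608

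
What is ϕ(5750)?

Prime factorization: 5750 = 2 · 5^3 · 23.
φ(2) = 2 − 1 = 1.
φ(5^3) = 5^2·(5−1) = 25·4 = 100.
φ(23) = 23 − 1 = 22.
φ(5750) = 1 × 100 × 22 = 2200.

2200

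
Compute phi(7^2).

42

φ(49) = 49 · (1 − 1/7)
       = 49 · 6/7 = 42.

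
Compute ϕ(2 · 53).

52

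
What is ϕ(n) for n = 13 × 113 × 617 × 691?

571253760

φ(626303743) = 626303743 · (1 − 1/13) · (1 − 1/113) · (1 − 1/617) · (1 − 1/691)
       = 626303743 · 571253760/626303743 = 571253760.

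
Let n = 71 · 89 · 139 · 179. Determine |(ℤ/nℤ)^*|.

151314240

φ(71) = 71 − 1 = 70.
φ(89) = 89 − 1 = 88.
φ(139) = 139 − 1 = 138.
φ(179) = 179 − 1 = 178.
φ(157223039) = 70 × 88 × 138 × 178 = 151314240.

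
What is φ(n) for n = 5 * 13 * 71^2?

φ(327665) = 327665 · (1 − 1/5) · (1 − 1/13) · (1 − 1/71)
       = 327665 · 3360/4615 = 238560.

238560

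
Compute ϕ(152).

Prime factorization: 152 = 2^3 · 19.
φ(152) = 152 · (1 − 1/2) · (1 − 1/19)
       = 152 · 18/38 = 72.

72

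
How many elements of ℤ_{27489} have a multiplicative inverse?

27489 = 3 · 7^2 · 11 · 17.
φ(27489) = 27489 · (1 − 1/3) · (1 − 1/7) · (1 − 1/11) · (1 − 1/17)
       = 27489 · 1920/3927 = 13440.

13440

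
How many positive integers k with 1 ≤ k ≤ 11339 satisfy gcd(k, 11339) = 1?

9856

First factor: 11339 = 17 * 23 * 29.
φ(17) = 17 − 1 = 16.
φ(23) = 23 − 1 = 22.
φ(29) = 29 − 1 = 28.
φ(11339) = 16 × 22 × 28 = 9856.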